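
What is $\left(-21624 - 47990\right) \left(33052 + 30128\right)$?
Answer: $-4398212520$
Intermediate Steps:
$\left(-21624 - 47990\right) \left(33052 + 30128\right) = \left(-69614\right) 63180 = -4398212520$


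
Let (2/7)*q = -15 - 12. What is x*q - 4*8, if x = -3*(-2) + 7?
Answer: -2521/2 ≈ -1260.5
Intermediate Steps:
q = -189/2 (q = 7*(-15 - 12)/2 = (7/2)*(-27) = -189/2 ≈ -94.500)
x = 13 (x = 6 + 7 = 13)
x*q - 4*8 = 13*(-189/2) - 4*8 = -2457/2 - 32 = -2521/2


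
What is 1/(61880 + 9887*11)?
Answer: 1/170637 ≈ 5.8604e-6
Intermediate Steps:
1/(61880 + 9887*11) = 1/(61880 + 108757) = 1/170637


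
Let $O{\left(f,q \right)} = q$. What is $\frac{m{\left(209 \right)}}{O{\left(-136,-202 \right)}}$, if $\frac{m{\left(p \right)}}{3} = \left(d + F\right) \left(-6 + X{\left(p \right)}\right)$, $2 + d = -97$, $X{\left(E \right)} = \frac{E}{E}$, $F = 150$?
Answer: $\frac{765}{202} \approx 3.7871$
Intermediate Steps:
$X{\left(E \right)} = 1$
$d = -99$ ($d = -2 - 97 = -99$)
$m{\left(p \right)} = -765$ ($m{\left(p \right)} = 3 \left(-99 + 150\right) \left(-6 + 1\right) = 3 \cdot 51 \left(-5\right) = 3 \left(-255\right) = -765$)
$\frac{m{\left(209 \right)}}{O{\left(-136,-202 \right)}} = - \frac{765}{-202} = \left(-765\right) \left(- \frac{1}{202}\right) = \frac{765}{202}$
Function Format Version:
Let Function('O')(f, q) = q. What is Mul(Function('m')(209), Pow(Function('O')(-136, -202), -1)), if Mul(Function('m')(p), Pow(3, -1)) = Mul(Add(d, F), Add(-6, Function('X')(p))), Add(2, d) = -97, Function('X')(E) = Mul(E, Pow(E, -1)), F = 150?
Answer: Rational(765, 202) ≈ 3.7871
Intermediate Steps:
Function('X')(E) = 1
d = -99 (d = Add(-2, -97) = -99)
Function('m')(p) = -765 (Function('m')(p) = Mul(3, Mul(Add(-99, 150), Add(-6, 1))) = Mul(3, Mul(51, -5)) = Mul(3, -255) = -765)
Mul(Function('m')(209), Pow(Function('O')(-136, -202), -1)) = Mul(-765, Pow(-202, -1)) = Mul(-765, Rational(-1, 202)) = Rational(765, 202)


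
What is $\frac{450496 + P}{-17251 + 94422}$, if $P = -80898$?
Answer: $\frac{369598}{77171} \approx 4.7893$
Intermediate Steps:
$\frac{450496 + P}{-17251 + 94422} = \frac{450496 - 80898}{-17251 + 94422} = \frac{369598}{77171}$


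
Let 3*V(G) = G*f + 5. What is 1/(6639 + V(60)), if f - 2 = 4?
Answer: 3/20282 ≈ 0.00014791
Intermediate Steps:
f = 6 (f = 2 + 4 = 6)
V(G) = 5/3 + 2*G (V(G) = (G*6 + 5)/3 = (6*G + 5)/3 = (5 + 6*G)/3 = 5/3 + 2*G)
1/(6639 + V(60)) = 1/(6639 + (5/3 + 2*60)) = 1/(6639 + (5/3 + 120)) = 1/(6639 + 365/3) = 1/(20282/3) = 3/20282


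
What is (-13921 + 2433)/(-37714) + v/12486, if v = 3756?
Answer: 23757746/39241417 ≈ 0.60542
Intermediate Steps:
(-13921 + 2433)/(-37714) + v/12486 = (-13921 + 2433)/(-37714) + 3756/12486 = -11488*(-1/37714) + 3756*(1/12486) = 5744/18857 + 626/2081 = 23757746/39241417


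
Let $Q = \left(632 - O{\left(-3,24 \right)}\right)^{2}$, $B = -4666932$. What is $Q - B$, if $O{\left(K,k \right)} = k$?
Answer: $5036596$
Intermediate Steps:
$Q = 369664$ ($Q = \left(632 - 24\right)^{2} = 608^{2} = 369664$)
$Q - B = 369664 - -4666932 = 369664 + 4666932 = 5036596$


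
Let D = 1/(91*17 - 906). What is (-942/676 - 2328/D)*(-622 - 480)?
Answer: 277913542545/169 ≈ 1.6445e+9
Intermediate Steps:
D = 1/641 (D = 1/(1547 - 906) = 1/641 ≈ 0.0015601)
(-942/676 - 2328/D)*(-622 - 480) = (-942/676 - 2328/1/641)*(-622 - 480) = (-942*1/676 - 2328*641)*(-1102) = (-471/338 - 1492248)*(-1102) = -504380295/338*(-1102) = 277913542545/169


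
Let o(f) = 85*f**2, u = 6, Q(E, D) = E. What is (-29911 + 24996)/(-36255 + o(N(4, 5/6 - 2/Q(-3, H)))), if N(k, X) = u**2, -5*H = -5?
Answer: -983/14781 ≈ -0.066504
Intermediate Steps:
H = 1 (H = -1/5*(-5) = 1)
N(k, X) = 36 (N(k, X) = 6**2 = 36)
(-29911 + 24996)/(-36255 + o(N(4, 5/6 - 2/Q(-3, H)))) = (-29911 + 24996)/(-36255 + 85*36**2) = -4915/(-36255 + 85*1296) = -4915/(-36255 + 110160) = -4915/73905 = -4915*1/73905 = -983/14781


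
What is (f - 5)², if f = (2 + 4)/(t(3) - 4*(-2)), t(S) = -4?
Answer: 49/4 ≈ 12.250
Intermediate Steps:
f = 3/2 (f = (2 + 4)/(-4 - 4*(-2)) = 6/(-4 + 8) = 6/4 = 6*(¼) = 3/2 ≈ 1.5000)
(f - 5)² = (3/2 - 5)² = (-7/2)² = 49/4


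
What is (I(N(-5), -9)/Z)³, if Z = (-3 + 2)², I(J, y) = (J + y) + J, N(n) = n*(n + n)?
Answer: 753571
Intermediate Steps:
N(n) = 2*n² (N(n) = n*(2*n) = 2*n²)
I(J, y) = y + 2*J
Z = 1 (Z = (-1)² = 1)
(I(N(-5), -9)/Z)³ = ((-9 + 2*(2*(-5)²))/1)³ = ((-9 + 2*(2*25))*1)³ = ((-9 + 2*50)*1)³ = ((-9 + 100)*1)³ = (91*1)³ = 91³ = 753571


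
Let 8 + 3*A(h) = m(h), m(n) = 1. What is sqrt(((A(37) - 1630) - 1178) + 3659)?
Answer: sqrt(7638)/3 ≈ 29.132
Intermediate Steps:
A(h) = -7/3 (A(h) = -8/3 + (1/3)*1 = -8/3 + 1/3 = -7/3)
sqrt(((A(37) - 1630) - 1178) + 3659) = sqrt(((-7/3 - 1630) - 1178) + 3659) = sqrt((-4897/3 - 1178) + 3659) = sqrt(-8431/3 + 3659) = sqrt(2546/3) = sqrt(7638)/3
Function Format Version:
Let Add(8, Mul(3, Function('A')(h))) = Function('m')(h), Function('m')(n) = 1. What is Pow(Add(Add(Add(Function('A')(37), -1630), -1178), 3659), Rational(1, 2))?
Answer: Mul(Rational(1, 3), Pow(7638, Rational(1, 2))) ≈ 29.132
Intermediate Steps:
Function('A')(h) = Rational(-7, 3) (Function('A')(h) = Add(Rational(-8, 3), Mul(Rational(1, 3), 1)) = Add(Rational(-8, 3), Rational(1, 3)) = Rational(-7, 3))
Pow(Add(Add(Add(Function('A')(37), -1630), -1178), 3659), Rational(1, 2)) = Pow(Add(Add(Add(Rational(-7, 3), -1630), -1178), 3659), Rational(1, 2)) = Pow(Add(Add(Rational(-4897, 3), -1178), 3659), Rational(1, 2)) = Pow(Add(Rational(-8431, 3), 3659), Rational(1, 2)) = Pow(Rational(2546, 3), Rational(1, 2)) = Mul(Rational(1, 3), Pow(7638, Rational(1, 2)))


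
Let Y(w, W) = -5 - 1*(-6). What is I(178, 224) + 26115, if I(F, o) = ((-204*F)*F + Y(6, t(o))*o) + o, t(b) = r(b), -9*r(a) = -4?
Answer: -6436973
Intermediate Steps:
r(a) = 4/9 (r(a) = -⅑*(-4) = 4/9)
t(b) = 4/9
Y(w, W) = 1 (Y(w, W) = -5 + 6 = 1)
I(F, o) = -204*F² + 2*o (I(F, o) = ((-204*F)*F + 1*o) + o = (-204*F² + o) + o = (o - 204*F²) + o = -204*F² + 2*o)
I(178, 224) + 26115 = (-204*178² + 2*224) + 26115 = (-204*31684 + 448) + 26115 = (-6463536 + 448) + 26115 = -6463088 + 26115 = -6436973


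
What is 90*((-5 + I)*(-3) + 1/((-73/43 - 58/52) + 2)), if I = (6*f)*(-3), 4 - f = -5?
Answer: 4542910/101 ≈ 44979.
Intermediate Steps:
f = 9 (f = 4 - 1*(-5) = 4 + 5 = 9)
I = -162 (I = (6*9)*(-3) = 54*(-3) = -162)
90*((-5 + I)*(-3) + 1/((-73/43 - 58/52) + 2)) = 90*((-5 - 162)*(-3) + 1/((-73/43 - 58/52) + 2)) = 90*(-167*(-3) + 1/((-73*1/43 - 58*1/52) + 2)) = 90*(501 + 1/((-73/43 - 29/26) + 2)) = 90*(501 + 1/(-3145/1118 + 2)) = 90*(501 + 1/(-909/1118)) = 90*(501 - 1118/909) = 90*(454291/909) = 4542910/101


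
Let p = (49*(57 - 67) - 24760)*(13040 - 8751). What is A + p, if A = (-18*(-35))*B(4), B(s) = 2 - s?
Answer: -108298510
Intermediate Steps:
A = -1260 (A = (-18*(-35))*(2 - 1*4) = 630*(2 - 4) = 630*(-2) = -1260)
p = -108297250 (p = (49*(-10) - 24760)*4289 = (-490 - 24760)*4289 = -25250*4289 = -108297250)
A + p = -1260 - 108297250 = -108298510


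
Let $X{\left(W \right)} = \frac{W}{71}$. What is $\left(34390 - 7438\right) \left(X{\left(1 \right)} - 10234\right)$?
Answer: $- \frac{19583673576}{71} \approx -2.7583 \cdot 10^{8}$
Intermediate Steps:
$X{\left(W \right)} = \frac{W}{71}$ ($X{\left(W \right)} = W \frac{1}{71} = \frac{W}{71}$)
$\left(34390 - 7438\right) \left(X{\left(1 \right)} - 10234\right) = \left(34390 - 7438\right) \left(\frac{1}{71} \cdot 1 - 10234\right) = 26952 \left(\frac{1}{71} - 10234\right) = 26952 \left(- \frac{726613}{71}\right) = - \frac{19583673576}{71}$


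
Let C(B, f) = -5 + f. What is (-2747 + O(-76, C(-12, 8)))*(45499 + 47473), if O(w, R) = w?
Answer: -262459956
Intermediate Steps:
(-2747 + O(-76, C(-12, 8)))*(45499 + 47473) = (-2747 - 76)*(45499 + 47473) = -2823*92972 = -262459956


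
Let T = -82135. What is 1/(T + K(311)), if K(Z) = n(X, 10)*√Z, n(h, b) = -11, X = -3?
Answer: -82135/6746120594 + 11*√311/6746120594 ≈ -1.2146e-5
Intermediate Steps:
K(Z) = -11*√Z
1/(T + K(311)) = 1/(-82135 - 11*√311)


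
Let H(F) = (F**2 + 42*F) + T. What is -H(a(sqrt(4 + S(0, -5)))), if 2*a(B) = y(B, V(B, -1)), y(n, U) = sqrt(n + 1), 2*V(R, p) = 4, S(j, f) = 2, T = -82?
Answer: 327/4 - 21*sqrt(1 + sqrt(6)) - sqrt(6)/4 ≈ 42.135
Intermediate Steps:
V(R, p) = 2 (V(R, p) = (1/2)*4 = 2)
y(n, U) = sqrt(1 + n)
a(B) = sqrt(1 + B)/2
H(F) = -82 + F**2 + 42*F (H(F) = (F**2 + 42*F) - 82 = -82 + F**2 + 42*F)
-H(a(sqrt(4 + S(0, -5)))) = -(-82 + (sqrt(1 + sqrt(4 + 2))/2)**2 + 42*(sqrt(1 + sqrt(4 + 2))/2)) = -(-82 + (sqrt(1 + sqrt(6))/2)**2 + 42*(sqrt(1 + sqrt(6))/2)) = -(-82 + (1/4 + sqrt(6)/4) + 21*sqrt(1 + sqrt(6))) = -(-327/4 + 21*sqrt(1 + sqrt(6)) + sqrt(6)/4) = 327/4 - 21*sqrt(1 + sqrt(6)) - sqrt(6)/4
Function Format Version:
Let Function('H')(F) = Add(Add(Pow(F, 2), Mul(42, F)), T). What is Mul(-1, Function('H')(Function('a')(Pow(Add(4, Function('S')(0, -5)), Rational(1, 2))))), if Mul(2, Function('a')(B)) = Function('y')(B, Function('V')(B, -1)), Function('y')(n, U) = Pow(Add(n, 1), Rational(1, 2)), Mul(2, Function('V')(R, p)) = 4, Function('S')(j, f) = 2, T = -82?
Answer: Add(Rational(327, 4), Mul(-21, Pow(Add(1, Pow(6, Rational(1, 2))), Rational(1, 2))), Mul(Rational(-1, 4), Pow(6, Rational(1, 2)))) ≈ 42.135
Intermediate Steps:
Function('V')(R, p) = 2 (Function('V')(R, p) = Mul(Rational(1, 2), 4) = 2)
Function('y')(n, U) = Pow(Add(1, n), Rational(1, 2))
Function('a')(B) = Mul(Rational(1, 2), Pow(Add(1, B), Rational(1, 2)))
Function('H')(F) = Add(-82, Pow(F, 2), Mul(42, F)) (Function('H')(F) = Add(Add(Pow(F, 2), Mul(42, F)), -82) = Add(-82, Pow(F, 2), Mul(42, F)))
Mul(-1, Function('H')(Function('a')(Pow(Add(4, Function('S')(0, -5)), Rational(1, 2))))) = Mul(-1, Add(-82, Pow(Mul(Rational(1, 2), Pow(Add(1, Pow(Add(4, 2), Rational(1, 2))), Rational(1, 2))), 2), Mul(42, Mul(Rational(1, 2), Pow(Add(1, Pow(Add(4, 2), Rational(1, 2))), Rational(1, 2)))))) = Mul(-1, Add(-82, Pow(Mul(Rational(1, 2), Pow(Add(1, Pow(6, Rational(1, 2))), Rational(1, 2))), 2), Mul(42, Mul(Rational(1, 2), Pow(Add(1, Pow(6, Rational(1, 2))), Rational(1, 2)))))) = Mul(-1, Add(-82, Add(Rational(1, 4), Mul(Rational(1, 4), Pow(6, Rational(1, 2)))), Mul(21, Pow(Add(1, Pow(6, Rational(1, 2))), Rational(1, 2))))) = Mul(-1, Add(Rational(-327, 4), Mul(21, Pow(Add(1, Pow(6, Rational(1, 2))), Rational(1, 2))), Mul(Rational(1, 4), Pow(6, Rational(1, 2))))) = Add(Rational(327, 4), Mul(-21, Pow(Add(1, Pow(6, Rational(1, 2))), Rational(1, 2))), Mul(Rational(-1, 4), Pow(6, Rational(1, 2))))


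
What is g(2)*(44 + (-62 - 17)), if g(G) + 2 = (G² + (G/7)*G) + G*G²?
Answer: -370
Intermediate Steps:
g(G) = -2 + G³ + 8*G²/7 (g(G) = -2 + ((G² + (G/7)*G) + G*G²) = -2 + ((G² + (G*(⅐))*G) + G³) = -2 + ((G² + (G/7)*G) + G³) = -2 + ((G² + G²/7) + G³) = -2 + (8*G²/7 + G³) = -2 + (G³ + 8*G²/7) = -2 + G³ + 8*G²/7)
g(2)*(44 + (-62 - 17)) = (-2 + 2³ + (8/7)*2²)*(44 + (-62 - 17)) = (-2 + 8 + (8/7)*4)*(44 - 79) = (-2 + 8 + 32/7)*(-35) = (74/7)*(-35) = -370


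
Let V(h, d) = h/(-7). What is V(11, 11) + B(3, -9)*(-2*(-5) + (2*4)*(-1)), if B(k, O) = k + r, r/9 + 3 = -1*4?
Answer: -851/7 ≈ -121.57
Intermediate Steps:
r = -63 (r = -27 + 9*(-1*4) = -27 + 9*(-4) = -27 - 36 = -63)
V(h, d) = -h/7 (V(h, d) = h*(-⅐) = -h/7)
B(k, O) = -63 + k (B(k, O) = k - 63 = -63 + k)
V(11, 11) + B(3, -9)*(-2*(-5) + (2*4)*(-1)) = -⅐*11 + (-63 + 3)*(-2*(-5) + (2*4)*(-1)) = -11/7 - 60*(10 + 8*(-1)) = -11/7 - 60*(10 - 8) = -11/7 - 60*2 = -11/7 - 120 = -851/7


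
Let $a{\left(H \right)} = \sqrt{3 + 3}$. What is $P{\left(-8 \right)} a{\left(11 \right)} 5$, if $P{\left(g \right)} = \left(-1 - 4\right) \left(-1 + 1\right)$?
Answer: $0$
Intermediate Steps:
$P{\left(g \right)} = 0$ ($P{\left(g \right)} = \left(-5\right) 0 = 0$)
$a{\left(H \right)} = \sqrt{6}$
$P{\left(-8 \right)} a{\left(11 \right)} 5 = 0 \sqrt{6} \cdot 5 = 0 \cdot 5 = 0$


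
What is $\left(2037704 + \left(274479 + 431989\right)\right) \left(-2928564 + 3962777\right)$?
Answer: $2838058356636$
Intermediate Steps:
$\left(2037704 + \left(274479 + 431989\right)\right) \left(-2928564 + 3962777\right) = \left(2037704 + 706468\right) 1034213 = 2744172 \cdot 1034213 = 2838058356636$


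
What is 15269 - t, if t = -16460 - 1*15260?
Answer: 46989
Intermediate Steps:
t = -31720 (t = -16460 - 15260 = -31720)
15269 - t = 15269 - 1*(-31720) = 15269 + 31720 = 46989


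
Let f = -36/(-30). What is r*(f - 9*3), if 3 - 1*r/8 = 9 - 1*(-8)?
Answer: 14448/5 ≈ 2889.6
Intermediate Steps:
r = -112 (r = 24 - 8*(9 - 1*(-8)) = 24 - 8*(9 + 8) = 24 - 8*17 = 24 - 136 = -112)
f = 6/5 (f = -36*(-1/30) = 6/5 ≈ 1.2000)
r*(f - 9*3) = -112*(6/5 - 9*3) = -112*(6/5 - 27) = -112*(-129/5) = 14448/5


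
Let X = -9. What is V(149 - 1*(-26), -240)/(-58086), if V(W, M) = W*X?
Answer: 25/922 ≈ 0.027115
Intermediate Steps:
V(W, M) = -9*W (V(W, M) = W*(-9) = -9*W)
V(149 - 1*(-26), -240)/(-58086) = -9*(149 - 1*(-26))/(-58086) = -9*(149 + 26)*(-1/58086) = -9*175*(-1/58086) = -1575*(-1/58086) = 25/922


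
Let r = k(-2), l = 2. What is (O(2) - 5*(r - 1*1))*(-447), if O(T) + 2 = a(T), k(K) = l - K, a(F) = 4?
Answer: 5811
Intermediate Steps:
k(K) = 2 - K
O(T) = 2 (O(T) = -2 + 4 = 2)
r = 4 (r = 2 - 1*(-2) = 2 + 2 = 4)
(O(2) - 5*(r - 1*1))*(-447) = (2 - 5*(4 - 1*1))*(-447) = (2 - 5*(4 - 1))*(-447) = (2 - 5*3)*(-447) = (2 - 15)*(-447) = -13*(-447) = 5811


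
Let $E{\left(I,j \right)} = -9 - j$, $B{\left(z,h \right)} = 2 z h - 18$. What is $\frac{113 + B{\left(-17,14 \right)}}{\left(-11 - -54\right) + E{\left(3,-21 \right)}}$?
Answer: $- \frac{381}{55} \approx -6.9273$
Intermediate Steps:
$B{\left(z,h \right)} = -18 + 2 h z$ ($B{\left(z,h \right)} = 2 h z - 18 = -18 + 2 h z$)
$\frac{113 + B{\left(-17,14 \right)}}{\left(-11 - -54\right) + E{\left(3,-21 \right)}} = \frac{113 + \left(-18 + 2 \cdot 14 \left(-17\right)\right)}{\left(-11 - -54\right) - -12} = \frac{113 - 494}{\left(-11 + 54\right) + \left(-9 + 21\right)} = \frac{113 - 494}{43 + 12} = - \frac{381}{55}$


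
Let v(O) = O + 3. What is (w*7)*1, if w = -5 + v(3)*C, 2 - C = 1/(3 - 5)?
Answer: 70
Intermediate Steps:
C = 5/2 (C = 2 - 1/(3 - 5) = 2 - 1/(-2) = 2 - 1*(-½) = 2 + ½ = 5/2 ≈ 2.5000)
v(O) = 3 + O
w = 10 (w = -5 + (3 + 3)*(5/2) = -5 + 6*(5/2) = -5 + 15 = 10)
(w*7)*1 = (10*7)*1 = 70*1 = 70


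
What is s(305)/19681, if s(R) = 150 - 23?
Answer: 127/19681 ≈ 0.0064529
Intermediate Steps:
s(R) = 127
s(305)/19681 = 127/19681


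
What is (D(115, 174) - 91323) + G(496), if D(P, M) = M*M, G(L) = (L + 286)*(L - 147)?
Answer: 211871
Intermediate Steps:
G(L) = (-147 + L)*(286 + L) (G(L) = (286 + L)*(-147 + L) = (-147 + L)*(286 + L))
D(P, M) = M²
(D(115, 174) - 91323) + G(496) = (174² - 91323) + (-42042 + 496² + 139*496) = (30276 - 91323) + (-42042 + 246016 + 68944) = -61047 + 272918 = 211871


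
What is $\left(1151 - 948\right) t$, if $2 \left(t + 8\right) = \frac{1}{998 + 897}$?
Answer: $- \frac{6154757}{3790} \approx -1623.9$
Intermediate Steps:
$t = - \frac{30319}{3790}$ ($t = -8 + \frac{1}{2 \left(998 + 897\right)} = -8 + \frac{1}{2 \cdot 1895} = -8 + \frac{1}{2} \cdot \frac{1}{1895} = -8 + \frac{1}{3790} = - \frac{30319}{3790} \approx -7.9997$)
$\left(1151 - 948\right) t = \left(1151 - 948\right) \left(- \frac{30319}{3790}\right) = 203 \left(- \frac{30319}{3790}\right) = - \frac{6154757}{3790}$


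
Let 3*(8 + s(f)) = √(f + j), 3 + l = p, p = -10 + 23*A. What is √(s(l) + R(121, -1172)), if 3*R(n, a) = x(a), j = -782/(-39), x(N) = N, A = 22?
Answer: √(-606372 + 13*√780351)/39 ≈ 19.777*I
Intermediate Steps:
j = 782/39 (j = -782*(-1/39) = 782/39 ≈ 20.051)
R(n, a) = a/3
p = 496 (p = -10 + 23*22 = -10 + 506 = 496)
l = 493 (l = -3 + 496 = 493)
s(f) = -8 + √(782/39 + f)/3 (s(f) = -8 + √(f + 782/39)/3 = -8 + √(782/39 + f)/3)
√(s(l) + R(121, -1172)) = √((-8 + √(30498 + 1521*493)/117) + (⅓)*(-1172)) = √((-8 + √(30498 + 749853)/117) - 1172/3) = √((-8 + √780351/117) - 1172/3) = √(-1196/3 + √780351/117)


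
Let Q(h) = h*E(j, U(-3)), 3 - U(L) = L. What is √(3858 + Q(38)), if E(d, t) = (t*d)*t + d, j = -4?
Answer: I*√1766 ≈ 42.024*I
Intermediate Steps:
U(L) = 3 - L
E(d, t) = d + d*t² (E(d, t) = (d*t)*t + d = d*t² + d = d + d*t²)
Q(h) = -148*h (Q(h) = h*(-4*(1 + (3 - 1*(-3))²)) = h*(-4*(1 + (3 + 3)²)) = h*(-4*(1 + 6²)) = h*(-4*(1 + 36)) = h*(-4*37) = h*(-148) = -148*h)
√(3858 + Q(38)) = √(3858 - 148*38) = √(3858 - 5624) = √(-1766) = I*√1766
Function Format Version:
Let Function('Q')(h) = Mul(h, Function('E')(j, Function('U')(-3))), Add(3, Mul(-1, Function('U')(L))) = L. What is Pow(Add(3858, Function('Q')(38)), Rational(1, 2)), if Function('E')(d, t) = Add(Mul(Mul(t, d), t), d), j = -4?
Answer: Mul(I, Pow(1766, Rational(1, 2))) ≈ Mul(42.024, I)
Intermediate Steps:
Function('U')(L) = Add(3, Mul(-1, L))
Function('E')(d, t) = Add(d, Mul(d, Pow(t, 2))) (Function('E')(d, t) = Add(Mul(Mul(d, t), t), d) = Add(Mul(d, Pow(t, 2)), d) = Add(d, Mul(d, Pow(t, 2))))
Function('Q')(h) = Mul(-148, h) (Function('Q')(h) = Mul(h, Mul(-4, Add(1, Pow(Add(3, Mul(-1, -3)), 2)))) = Mul(h, Mul(-4, Add(1, Pow(Add(3, 3), 2)))) = Mul(h, Mul(-4, Add(1, Pow(6, 2)))) = Mul(h, Mul(-4, Add(1, 36))) = Mul(h, Mul(-4, 37)) = Mul(h, -148) = Mul(-148, h))
Pow(Add(3858, Function('Q')(38)), Rational(1, 2)) = Pow(Add(3858, Mul(-148, 38)), Rational(1, 2)) = Pow(Add(3858, -5624), Rational(1, 2)) = Pow(-1766, Rational(1, 2)) = Mul(I, Pow(1766, Rational(1, 2)))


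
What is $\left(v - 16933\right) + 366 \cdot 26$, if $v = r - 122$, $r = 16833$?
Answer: $9294$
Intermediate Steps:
$v = 16711$ ($v = 16833 - 122 = 16711$)
$\left(v - 16933\right) + 366 \cdot 26 = \left(16711 - 16933\right) + 366 \cdot 26 = -222 + 9516 = 9294$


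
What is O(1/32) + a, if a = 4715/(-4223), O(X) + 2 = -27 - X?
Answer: -99367/3296 ≈ -30.148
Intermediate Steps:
O(X) = -29 - X (O(X) = -2 + (-27 - X) = -29 - X)
a = -115/103 (a = 4715*(-1/4223) = -115/103 ≈ -1.1165)
O(1/32) + a = (-29 - 1/32) - 115/103 = -929/32 - 115/103 = -99367/3296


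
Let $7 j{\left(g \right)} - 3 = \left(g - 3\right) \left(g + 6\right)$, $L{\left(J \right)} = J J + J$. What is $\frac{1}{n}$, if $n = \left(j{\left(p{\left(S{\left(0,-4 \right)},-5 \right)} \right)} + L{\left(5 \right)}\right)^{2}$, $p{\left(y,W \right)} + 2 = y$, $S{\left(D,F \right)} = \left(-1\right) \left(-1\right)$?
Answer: $\frac{49}{37249} \approx 0.0013155$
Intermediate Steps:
$S{\left(D,F \right)} = 1$
$L{\left(J \right)} = J + J^{2}$ ($L{\left(J \right)} = J^{2} + J = J + J^{2}$)
$p{\left(y,W \right)} = -2 + y$
$j{\left(g \right)} = \frac{3}{7} + \frac{\left(-3 + g\right) \left(6 + g\right)}{7}$ ($j{\left(g \right)} = \frac{3}{7} + \frac{\left(g - 3\right) \left(g + 6\right)}{7} = \frac{3}{7} + \frac{\left(-3 + g\right) \left(6 + g\right)}{7}$)
$n = \frac{37249}{49}$ ($n = \left(\left(- \frac{15}{7} + \frac{\left(-2 + 1\right)^{2}}{7} + \frac{3 \left(-2 + 1\right)}{7}\right) + 5 \left(1 + 5\right)\right)^{2} = \left(\left(- \frac{15}{7} + \frac{\left(-1\right)^{2}}{7} + \frac{3}{7} \left(-1\right)\right) + 5 \cdot 6\right)^{2} = \left(\left(- \frac{15}{7} + \frac{1}{7} \cdot 1 - \frac{3}{7}\right) + 30\right)^{2} = \left(\left(- \frac{15}{7} + \frac{1}{7} - \frac{3}{7}\right) + 30\right)^{2} = \left(- \frac{17}{7} + 30\right)^{2} = \left(\frac{193}{7}\right)^{2} = \frac{37249}{49} \approx 760.18$)
$\frac{1}{n} = \frac{1}{\frac{37249}{49}} = \frac{49}{37249}$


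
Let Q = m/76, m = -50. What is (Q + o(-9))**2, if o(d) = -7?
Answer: 84681/1444 ≈ 58.643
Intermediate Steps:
Q = -25/38 (Q = -50/76 = -50*1/76 = -25/38 ≈ -0.65790)
(Q + o(-9))**2 = (-25/38 - 7)**2 = (-291/38)**2 = 84681/1444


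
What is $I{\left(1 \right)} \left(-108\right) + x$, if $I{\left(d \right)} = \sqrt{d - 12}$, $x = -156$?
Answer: $-156 - 108 i \sqrt{11} \approx -156.0 - 358.2 i$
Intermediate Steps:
$I{\left(d \right)} = \sqrt{-12 + d}$
$I{\left(1 \right)} \left(-108\right) + x = \sqrt{-12 + 1} \left(-108\right) - 156 = \sqrt{-11} \left(-108\right) - 156 = i \sqrt{11} \left(-108\right) - 156 = - 108 i \sqrt{11} - 156 = -156 - 108 i \sqrt{11}$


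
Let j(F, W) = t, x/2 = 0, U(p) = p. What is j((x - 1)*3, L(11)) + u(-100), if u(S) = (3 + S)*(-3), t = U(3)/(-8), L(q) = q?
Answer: 2325/8 ≈ 290.63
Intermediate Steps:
x = 0 (x = 2*0 = 0)
t = -3/8 (t = 3/(-8) = -1/8*3 = -3/8 ≈ -0.37500)
j(F, W) = -3/8
u(S) = -9 - 3*S
j((x - 1)*3, L(11)) + u(-100) = -3/8 + (-9 - 3*(-100)) = -3/8 + (-9 + 300) = -3/8 + 291 = 2325/8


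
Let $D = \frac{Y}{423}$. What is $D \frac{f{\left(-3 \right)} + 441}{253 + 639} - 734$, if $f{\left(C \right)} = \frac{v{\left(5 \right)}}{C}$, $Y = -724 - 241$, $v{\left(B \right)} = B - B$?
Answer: $- \frac{30819501}{41924} \approx -735.13$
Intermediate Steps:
$v{\left(B \right)} = 0$
$Y = -965$
$D = - \frac{965}{423} \approx -2.2813$
$f{\left(C \right)} = 0$ ($f{\left(C \right)} = \frac{0}{C} = 0$)
$D \frac{f{\left(-3 \right)} + 441}{253 + 639} - 734 = - \frac{965 \frac{0 + 441}{253 + 639}}{423} - 734 = - \frac{965 \cdot \frac{441}{892}}{423} - 734 = - \frac{965 \cdot 441 \cdot \frac{1}{892}}{423} - 734 = \left(- \frac{965}{423}\right) \frac{441}{892} - 734 = - \frac{47285}{41924} - 734 = - \frac{30819501}{41924}$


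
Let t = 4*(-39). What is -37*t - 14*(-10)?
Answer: 5912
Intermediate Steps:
t = -156
-37*t - 14*(-10) = -37*(-156) - 14*(-10) = 5772 + 140 = 5912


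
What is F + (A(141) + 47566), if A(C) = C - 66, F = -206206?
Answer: -158565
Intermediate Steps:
A(C) = -66 + C
F + (A(141) + 47566) = -206206 + ((-66 + 141) + 47566) = -206206 + (75 + 47566) = -206206 + 47641 = -158565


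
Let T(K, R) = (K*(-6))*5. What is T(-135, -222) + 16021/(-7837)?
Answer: 31723829/7837 ≈ 4048.0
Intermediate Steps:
T(K, R) = -30*K (T(K, R) = -6*K*5 = -30*K)
T(-135, -222) + 16021/(-7837) = -30*(-135) + 16021/(-7837) = 4050 + 16021*(-1/7837) = 4050 - 16021/7837 = 31723829/7837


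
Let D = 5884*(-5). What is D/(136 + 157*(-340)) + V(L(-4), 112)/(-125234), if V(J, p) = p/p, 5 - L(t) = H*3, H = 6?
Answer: 921082759/1666989774 ≈ 0.55254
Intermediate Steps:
L(t) = -13 (L(t) = 5 - 6*3 = 5 - 1*18 = 5 - 18 = -13)
V(J, p) = 1
D = -29420
D/(136 + 157*(-340)) + V(L(-4), 112)/(-125234) = -29420/(136 + 157*(-340)) + 1/(-125234) = -29420/(136 - 53380) + 1*(-1/125234) = -29420/(-53244) - 1/125234 = -29420*(-1/53244) - 1/125234 = 7355/13311 - 1/125234 = 921082759/1666989774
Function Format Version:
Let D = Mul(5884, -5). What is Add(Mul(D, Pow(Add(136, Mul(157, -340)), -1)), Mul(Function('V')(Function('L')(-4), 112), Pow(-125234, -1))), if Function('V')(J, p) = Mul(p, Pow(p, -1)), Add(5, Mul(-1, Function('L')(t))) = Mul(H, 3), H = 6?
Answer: Rational(921082759, 1666989774) ≈ 0.55254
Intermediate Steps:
Function('L')(t) = -13 (Function('L')(t) = Add(5, Mul(-1, Mul(6, 3))) = Add(5, Mul(-1, 18)) = Add(5, -18) = -13)
Function('V')(J, p) = 1
D = -29420
Add(Mul(D, Pow(Add(136, Mul(157, -340)), -1)), Mul(Function('V')(Function('L')(-4), 112), Pow(-125234, -1))) = Add(Mul(-29420, Pow(Add(136, Mul(157, -340)), -1)), Mul(1, Pow(-125234, -1))) = Add(Mul(-29420, Pow(Add(136, -53380), -1)), Mul(1, Rational(-1, 125234))) = Add(Mul(-29420, Pow(-53244, -1)), Rational(-1, 125234)) = Add(Mul(-29420, Rational(-1, 53244)), Rational(-1, 125234)) = Add(Rational(7355, 13311), Rational(-1, 125234)) = Rational(921082759, 1666989774)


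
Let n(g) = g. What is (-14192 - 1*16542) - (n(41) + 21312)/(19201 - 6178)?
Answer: -400270235/13023 ≈ -30736.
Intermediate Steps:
(-14192 - 1*16542) - (n(41) + 21312)/(19201 - 6178) = (-14192 - 1*16542) - (41 + 21312)/(19201 - 6178) = (-14192 - 16542) - 21353/13023 = -30734 - 21353/13023 = -400270235/13023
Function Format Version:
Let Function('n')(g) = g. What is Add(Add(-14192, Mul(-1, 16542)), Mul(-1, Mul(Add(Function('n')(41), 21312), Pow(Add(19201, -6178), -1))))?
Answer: Rational(-400270235, 13023) ≈ -30736.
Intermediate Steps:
Add(Add(-14192, Mul(-1, 16542)), Mul(-1, Mul(Add(Function('n')(41), 21312), Pow(Add(19201, -6178), -1)))) = Add(Add(-14192, Mul(-1, 16542)), Mul(-1, Mul(Add(41, 21312), Pow(Add(19201, -6178), -1)))) = Add(Add(-14192, -16542), Mul(-1, Mul(21353, Pow(13023, -1)))) = Add(-30734, Mul(-1, Mul(21353, Rational(1, 13023)))) = Add(-30734, Mul(-1, Rational(21353, 13023))) = Add(-30734, Rational(-21353, 13023)) = Rational(-400270235, 13023)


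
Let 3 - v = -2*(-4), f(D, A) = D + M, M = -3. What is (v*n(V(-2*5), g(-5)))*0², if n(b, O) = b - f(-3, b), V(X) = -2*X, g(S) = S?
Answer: 0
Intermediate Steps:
f(D, A) = -3 + D (f(D, A) = D - 3 = -3 + D)
v = -5 (v = 3 - (-2)*(-4) = 3 - 1*8 = 3 - 8 = -5)
n(b, O) = 6 + b (n(b, O) = b - (-3 - 3) = b - 1*(-6) = b + 6 = 6 + b)
(v*n(V(-2*5), g(-5)))*0² = -5*(6 - (-4)*5)*0² = -5*(6 - 2*(-10))*0 = -5*(6 + 20)*0 = -5*26*0 = -130*0 = 0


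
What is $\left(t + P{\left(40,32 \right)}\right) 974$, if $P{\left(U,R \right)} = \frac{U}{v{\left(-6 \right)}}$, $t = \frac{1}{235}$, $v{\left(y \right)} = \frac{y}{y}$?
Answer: $\frac{9156574}{235} \approx 38964.0$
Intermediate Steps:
$v{\left(y \right)} = 1$
$t = \frac{1}{235} \approx 0.0042553$
$P{\left(U,R \right)} = U$ ($P{\left(U,R \right)} = \frac{U}{1} = U 1 = U$)
$\left(t + P{\left(40,32 \right)}\right) 974 = \left(\frac{1}{235} + 40\right) 974 = \frac{9401}{235} \cdot 974 = \frac{9156574}{235}$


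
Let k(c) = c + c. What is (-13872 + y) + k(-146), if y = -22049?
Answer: -36213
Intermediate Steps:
k(c) = 2*c
(-13872 + y) + k(-146) = (-13872 - 22049) + 2*(-146) = -35921 - 292 = -36213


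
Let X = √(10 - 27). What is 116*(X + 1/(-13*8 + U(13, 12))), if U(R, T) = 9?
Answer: -116/95 + 116*I*√17 ≈ -1.2211 + 478.28*I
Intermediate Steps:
X = I*√17 (X = √(-17) = I*√17 ≈ 4.1231*I)
116*(X + 1/(-13*8 + U(13, 12))) = 116*(I*√17 + 1/(-13*8 + 9)) = 116*(I*√17 + 1/(-104 + 9)) = 116*(I*√17 + 1/(-95)) = 116*(I*√17 - 1/95) = 116*(-1/95 + I*√17) = -116/95 + 116*I*√17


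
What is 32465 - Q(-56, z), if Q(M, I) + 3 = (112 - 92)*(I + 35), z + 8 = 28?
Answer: 31368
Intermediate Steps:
z = 20 (z = -8 + 28 = 20)
Q(M, I) = 697 + 20*I (Q(M, I) = -3 + (112 - 92)*(I + 35) = -3 + 20*(35 + I) = -3 + (700 + 20*I) = 697 + 20*I)
32465 - Q(-56, z) = 32465 - (697 + 20*20) = 32465 - (697 + 400) = 32465 - 1*1097 = 32465 - 1097 = 31368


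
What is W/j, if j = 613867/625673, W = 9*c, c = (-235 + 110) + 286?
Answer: 906600177/613867 ≈ 1476.9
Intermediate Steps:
c = 161 (c = -125 + 286 = 161)
W = 1449 (W = 9*161 = 1449)
j = 613867/625673 (j = 613867*(1/625673) = 613867/625673 ≈ 0.98113)
W/j = 1449/(613867/625673) = 1449*(625673/613867) = 906600177/613867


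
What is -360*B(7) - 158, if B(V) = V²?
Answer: -17798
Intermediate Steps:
-360*B(7) - 158 = -360*7² - 158 = -360*49 - 158 = -17640 - 158 = -17798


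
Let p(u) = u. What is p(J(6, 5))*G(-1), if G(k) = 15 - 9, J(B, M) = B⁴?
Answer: 7776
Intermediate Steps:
G(k) = 6
p(J(6, 5))*G(-1) = 6⁴*6 = 1296*6 = 7776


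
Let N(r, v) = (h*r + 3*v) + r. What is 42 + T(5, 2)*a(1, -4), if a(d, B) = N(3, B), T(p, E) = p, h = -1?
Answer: -18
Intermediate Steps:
N(r, v) = 3*v (N(r, v) = (-r + 3*v) + r = 3*v)
a(d, B) = 3*B
42 + T(5, 2)*a(1, -4) = 42 + 5*(3*(-4)) = 42 + 5*(-12) = 42 - 60 = -18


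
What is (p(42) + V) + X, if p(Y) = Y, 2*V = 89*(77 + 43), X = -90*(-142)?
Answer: 18162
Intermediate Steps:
X = 12780
V = 5340 (V = (89*(77 + 43))/2 = (89*120)/2 = (1/2)*10680 = 5340)
(p(42) + V) + X = (42 + 5340) + 12780 = 5382 + 12780 = 18162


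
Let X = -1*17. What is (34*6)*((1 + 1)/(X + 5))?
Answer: -34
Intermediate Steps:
X = -17
(34*6)*((1 + 1)/(X + 5)) = (34*6)*((1 + 1)/(-17 + 5)) = 204*(2/(-12)) = 204*(2*(-1/12)) = 204*(-⅙) = -34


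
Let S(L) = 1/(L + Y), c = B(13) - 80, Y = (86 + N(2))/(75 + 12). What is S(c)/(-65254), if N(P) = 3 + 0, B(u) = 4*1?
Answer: 87/425651842 ≈ 2.0439e-7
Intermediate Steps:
B(u) = 4
N(P) = 3
Y = 89/87 (Y = (86 + 3)/(75 + 12) = 89/87 ≈ 1.0230)
c = -76 (c = 4 - 80 = -76)
S(L) = 1/(89/87 + L) (S(L) = 1/(L + 89/87) = 1/(89/87 + L))
S(c)/(-65254) = (87/(89 + 87*(-76)))/(-65254) = (87/(89 - 6612))*(-1/65254) = (87/(-6523))*(-1/65254) = (87*(-1/6523))*(-1/65254) = -87/6523*(-1/65254) = 87/425651842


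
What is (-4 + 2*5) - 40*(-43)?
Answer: 1726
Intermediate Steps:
(-4 + 2*5) - 40*(-43) = (-4 + 10) + 1720 = 6 + 1720 = 1726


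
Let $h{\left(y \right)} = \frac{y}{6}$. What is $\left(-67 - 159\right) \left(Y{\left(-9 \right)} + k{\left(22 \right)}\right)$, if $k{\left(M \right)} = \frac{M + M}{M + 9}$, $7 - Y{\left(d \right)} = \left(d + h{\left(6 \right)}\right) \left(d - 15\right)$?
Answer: $\frac{1286166}{31} \approx 41489.0$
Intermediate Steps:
$h{\left(y \right)} = \frac{y}{6}$ ($h{\left(y \right)} = y \frac{1}{6} = \frac{y}{6}$)
$Y{\left(d \right)} = 7 - \left(1 + d\right) \left(-15 + d\right)$ ($Y{\left(d \right)} = 7 - \left(d + \frac{1}{6} \cdot 6\right) \left(d - 15\right) = 7 - \left(d + 1\right) \left(-15 + d\right) = 7 - \left(1 + d\right) \left(-15 + d\right)$)
$k{\left(M \right)} = \frac{2 M}{9 + M}$
$\left(-67 - 159\right) \left(Y{\left(-9 \right)} + k{\left(22 \right)}\right) = \left(-67 - 159\right) \left(\left(22 - \left(-9\right)^{2} + 14 \left(-9\right)\right) + 2 \cdot 22 \frac{1}{9 + 22}\right) = - 226 \left(\left(22 - 81 - 126\right) + 2 \cdot 22 \cdot \frac{1}{31}\right) = - 226 \left(-185 + \frac{44}{31}\right) = \left(-226\right) \left(- \frac{5691}{31}\right) = \frac{1286166}{31}$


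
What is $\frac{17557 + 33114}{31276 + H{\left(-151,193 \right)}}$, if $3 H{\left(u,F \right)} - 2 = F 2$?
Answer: $\frac{152013}{94216} \approx 1.6135$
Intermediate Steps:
$H{\left(u,F \right)} = \frac{2}{3} + \frac{2 F}{3}$ ($H{\left(u,F \right)} = \frac{2}{3} + \frac{F 2}{3} = \frac{2}{3} + \frac{2 F}{3}$)
$\frac{17557 + 33114}{31276 + H{\left(-151,193 \right)}} = \frac{17557 + 33114}{31276 + \left(\frac{2}{3} + \frac{2}{3} \cdot 193\right)} = \frac{50671}{31276 + \left(\frac{2}{3} + \frac{386}{3}\right)} = \frac{50671}{31276 + \frac{388}{3}} = \frac{50671}{\frac{94216}{3}} = 50671 \cdot \frac{3}{94216} = \frac{152013}{94216}$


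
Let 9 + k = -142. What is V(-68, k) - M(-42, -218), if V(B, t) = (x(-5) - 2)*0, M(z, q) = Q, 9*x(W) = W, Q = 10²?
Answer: -100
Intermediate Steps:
k = -151 (k = -9 - 142 = -151)
Q = 100
x(W) = W/9
M(z, q) = 100
V(B, t) = 0 (V(B, t) = ((⅑)*(-5) - 2)*0 = (-5/9 - 2)*0 = -23/9*0 = 0)
V(-68, k) - M(-42, -218) = 0 - 1*100 = 0 - 100 = -100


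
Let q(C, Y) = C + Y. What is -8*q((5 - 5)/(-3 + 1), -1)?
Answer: 8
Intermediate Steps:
-8*q((5 - 5)/(-3 + 1), -1) = -8*((5 - 5)/(-3 + 1) - 1) = -8*(0/(-2) - 1) = -8*(0*(-1/2) - 1) = -8*(0 - 1) = -8*(-1) = -1*(-8) = 8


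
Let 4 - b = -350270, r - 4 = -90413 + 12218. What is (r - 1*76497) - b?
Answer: -504962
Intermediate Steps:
r = -78191 (r = 4 + (-90413 + 12218) = 4 - 78195 = -78191)
b = 350274 (b = 4 - 1*(-350270) = 4 + 350270 = 350274)
(r - 1*76497) - b = (-78191 - 1*76497) - 1*350274 = (-78191 - 76497) - 350274 = -154688 - 350274 = -504962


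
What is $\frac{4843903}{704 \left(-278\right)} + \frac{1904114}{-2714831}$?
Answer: $- \frac{13523035984561}{531325004672} \approx -25.452$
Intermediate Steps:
$\frac{4843903}{704 \left(-278\right)} + \frac{1904114}{-2714831} = \frac{4843903}{-195712} + 1904114 \left(- \frac{1}{2714831}\right) = 4843903 \left(- \frac{1}{195712}\right) - \frac{1904114}{2714831} = - \frac{4843903}{195712} - \frac{1904114}{2714831} = - \frac{13523035984561}{531325004672}$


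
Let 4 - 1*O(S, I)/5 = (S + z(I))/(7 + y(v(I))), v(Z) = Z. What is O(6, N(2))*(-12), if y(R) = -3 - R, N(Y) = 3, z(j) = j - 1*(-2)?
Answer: 420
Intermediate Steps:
z(j) = 2 + j (z(j) = j + 2 = 2 + j)
O(S, I) = 20 - 5*(2 + I + S)/(4 - I) (O(S, I) = 20 - 5*(S + (2 + I))/(7 + (-3 - I)) = 20 - 5*(2 + I + S)/(4 - I))
O(6, N(2))*(-12) = (5*(-14 + 6 + 5*3)/(-4 + 3))*(-12) = (5*(-14 + 6 + 15)/(-1))*(-12) = (5*(-1)*7)*(-12) = -35*(-12) = 420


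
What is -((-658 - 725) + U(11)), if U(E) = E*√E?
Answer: 1383 - 11*√11 ≈ 1346.5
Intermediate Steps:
U(E) = E^(3/2)
-((-658 - 725) + U(11)) = -((-658 - 725) + 11^(3/2)) = -(-1383 + 11*√11) = 1383 - 11*√11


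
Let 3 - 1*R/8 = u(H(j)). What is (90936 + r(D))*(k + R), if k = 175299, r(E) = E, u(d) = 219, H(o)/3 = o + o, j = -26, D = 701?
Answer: 15905525727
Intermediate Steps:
H(o) = 6*o (H(o) = 3*(o + o) = 3*(2*o) = 6*o)
R = -1728 (R = 24 - 8*219 = 24 - 1752 = -1728)
(90936 + r(D))*(k + R) = (90936 + 701)*(175299 - 1728) = 91637*173571 = 15905525727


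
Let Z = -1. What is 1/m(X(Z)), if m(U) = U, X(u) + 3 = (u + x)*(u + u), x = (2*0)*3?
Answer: -1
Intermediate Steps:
x = 0 (x = 0*3 = 0)
X(u) = -3 + 2*u**2 (X(u) = -3 + (u + 0)*(u + u) = -3 + u*(2*u) = -3 + 2*u**2)
1/m(X(Z)) = 1/(-3 + 2*(-1)**2) = 1/(-3 + 2*1) = 1/(-3 + 2) = 1/(-1) = -1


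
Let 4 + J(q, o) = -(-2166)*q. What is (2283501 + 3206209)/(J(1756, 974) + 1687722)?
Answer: 2744855/2745607 ≈ 0.99973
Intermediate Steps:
J(q, o) = -4 + 2166*q (J(q, o) = -4 - (-2166)*q = -4 + 2166*q)
(2283501 + 3206209)/(J(1756, 974) + 1687722) = (2283501 + 3206209)/((-4 + 2166*1756) + 1687722) = 5489710/((-4 + 3803496) + 1687722) = 5489710/(3803492 + 1687722) = 5489710/5491214 = 5489710*(1/5491214) = 2744855/2745607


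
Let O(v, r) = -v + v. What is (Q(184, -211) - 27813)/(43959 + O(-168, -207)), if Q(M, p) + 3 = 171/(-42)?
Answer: -129827/205142 ≈ -0.63286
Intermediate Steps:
O(v, r) = 0
Q(M, p) = -99/14 (Q(M, p) = -3 + 171/(-42) = -3 + 171*(-1/42) = -3 - 57/14 = -99/14)
(Q(184, -211) - 27813)/(43959 + O(-168, -207)) = (-99/14 - 27813)/(43959 + 0) = -389481/14/43959 = -389481/14*1/43959 = -129827/205142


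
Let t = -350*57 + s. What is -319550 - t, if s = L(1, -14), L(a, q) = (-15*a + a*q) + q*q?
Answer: -299767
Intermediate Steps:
L(a, q) = q² - 15*a + a*q (L(a, q) = (-15*a + a*q) + q² = q² - 15*a + a*q)
s = 167 (s = (-14)² - 15*1 + 1*(-14) = 196 - 15 - 14 = 167)
t = -19783 (t = -350*57 + 167 = -19950 + 167 = -19783)
-319550 - t = -319550 - 1*(-19783) = -319550 + 19783 = -299767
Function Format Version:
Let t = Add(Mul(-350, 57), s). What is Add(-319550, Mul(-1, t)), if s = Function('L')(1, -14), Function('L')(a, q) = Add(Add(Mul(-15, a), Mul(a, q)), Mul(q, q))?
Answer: -299767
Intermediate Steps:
Function('L')(a, q) = Add(Pow(q, 2), Mul(-15, a), Mul(a, q)) (Function('L')(a, q) = Add(Add(Mul(-15, a), Mul(a, q)), Pow(q, 2)) = Add(Pow(q, 2), Mul(-15, a), Mul(a, q)))
s = 167 (s = Add(Pow(-14, 2), Mul(-15, 1), Mul(1, -14)) = Add(196, -15, -14) = 167)
t = -19783 (t = Add(Mul(-350, 57), 167) = Add(-19950, 167) = -19783)
Add(-319550, Mul(-1, t)) = Add(-319550, Mul(-1, -19783)) = Add(-319550, 19783) = -299767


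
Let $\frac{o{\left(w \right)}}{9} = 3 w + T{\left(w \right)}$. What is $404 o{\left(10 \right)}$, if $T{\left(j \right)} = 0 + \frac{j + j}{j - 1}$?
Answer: $117160$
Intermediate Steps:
$T{\left(j \right)} = \frac{2 j}{-1 + j}$ ($T{\left(j \right)} = 0 + \frac{2 j}{-1 + j} = \frac{2 j}{-1 + j}$)
$o{\left(w \right)} = 27 w + \frac{18 w}{-1 + w}$ ($o{\left(w \right)} = 9 \left(3 w + \frac{2 w}{-1 + w}\right) = 27 w + \frac{18 w}{-1 + w}$)
$404 o{\left(10 \right)} = 404 \cdot 9 \cdot 10 \frac{1}{-1 + 10} \left(-1 + 3 \cdot 10\right) = 404 \cdot 9 \cdot 10 \cdot \frac{1}{9} \left(-1 + 30\right) = 404 \cdot 9 \cdot 10 \cdot \frac{1}{9} \cdot 29 = 404 \cdot 290 = 117160$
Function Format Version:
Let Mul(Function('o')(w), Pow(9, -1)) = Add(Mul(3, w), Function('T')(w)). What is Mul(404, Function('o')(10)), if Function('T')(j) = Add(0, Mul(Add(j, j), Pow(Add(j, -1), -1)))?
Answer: 117160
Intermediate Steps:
Function('T')(j) = Mul(2, j, Pow(Add(-1, j), -1)) (Function('T')(j) = Add(0, Mul(Mul(2, j), Pow(Add(-1, j), -1))) = Add(0, Mul(2, j, Pow(Add(-1, j), -1))) = Mul(2, j, Pow(Add(-1, j), -1)))
Function('o')(w) = Add(Mul(27, w), Mul(18, w, Pow(Add(-1, w), -1))) (Function('o')(w) = Mul(9, Add(Mul(3, w), Mul(2, w, Pow(Add(-1, w), -1)))) = Add(Mul(27, w), Mul(18, w, Pow(Add(-1, w), -1))))
Mul(404, Function('o')(10)) = Mul(404, Mul(9, 10, Pow(Add(-1, 10), -1), Add(-1, Mul(3, 10)))) = Mul(404, Mul(9, 10, Pow(9, -1), Add(-1, 30))) = Mul(404, Mul(9, 10, Rational(1, 9), 29)) = Mul(404, 290) = 117160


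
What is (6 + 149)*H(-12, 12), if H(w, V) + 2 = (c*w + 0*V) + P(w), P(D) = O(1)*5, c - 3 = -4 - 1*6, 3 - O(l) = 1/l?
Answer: 14260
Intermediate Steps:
O(l) = 3 - 1/l
c = -7 (c = 3 + (-4 - 1*6) = 3 + (-4 - 6) = 3 - 10 = -7)
P(D) = 10 (P(D) = (3 - 1/1)*5 = (3 - 1*1)*5 = (3 - 1)*5 = 2*5 = 10)
H(w, V) = 8 - 7*w (H(w, V) = -2 + ((-7*w + 0*V) + 10) = -2 + ((-7*w + 0) + 10) = -2 + (-7*w + 10) = -2 + (10 - 7*w) = 8 - 7*w)
(6 + 149)*H(-12, 12) = (6 + 149)*(8 - 7*(-12)) = 155*(8 + 84) = 155*92 = 14260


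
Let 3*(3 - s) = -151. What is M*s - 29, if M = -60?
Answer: -3229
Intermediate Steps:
s = 160/3 (s = 3 - ⅓*(-151) = 3 + 151/3 = 160/3 ≈ 53.333)
M*s - 29 = -60*160/3 - 29 = -3200 - 29 = -3229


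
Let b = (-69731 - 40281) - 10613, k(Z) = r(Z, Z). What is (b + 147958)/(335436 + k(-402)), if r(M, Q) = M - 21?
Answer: 9111/111671 ≈ 0.081588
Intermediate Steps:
r(M, Q) = -21 + M
k(Z) = -21 + Z
b = -120625 (b = -110012 - 10613 = -120625)
(b + 147958)/(335436 + k(-402)) = (-120625 + 147958)/(335436 + (-21 - 402)) = 27333/(335436 - 423) = 27333/335013 = 27333*(1/335013) = 9111/111671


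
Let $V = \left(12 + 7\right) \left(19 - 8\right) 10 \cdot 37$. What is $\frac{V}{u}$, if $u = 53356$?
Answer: $\frac{38665}{26678} \approx 1.4493$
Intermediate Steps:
$V = 77330$ ($V = 19 \cdot 11 \cdot 10 \cdot 37 = 209 \cdot 10 \cdot 37 = 2090 \cdot 37 = 77330$)
$\frac{V}{u} = \frac{77330}{53356} = 77330 \cdot \frac{1}{53356} = \frac{38665}{26678}$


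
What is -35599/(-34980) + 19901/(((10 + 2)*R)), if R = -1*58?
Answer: -18648891/676280 ≈ -27.576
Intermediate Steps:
R = -58
-35599/(-34980) + 19901/(((10 + 2)*R)) = -35599/(-34980) + 19901/(((10 + 2)*(-58))) = -35599*(-1/34980) + 19901/((12*(-58))) = 35599/34980 + 19901/(-696) = 35599/34980 + 19901*(-1/696) = 35599/34980 - 19901/696 = -18648891/676280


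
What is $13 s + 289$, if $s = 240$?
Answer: $3409$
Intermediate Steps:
$13 s + 289 = 13 \cdot 240 + 289 = 3120 + 289 = 3409$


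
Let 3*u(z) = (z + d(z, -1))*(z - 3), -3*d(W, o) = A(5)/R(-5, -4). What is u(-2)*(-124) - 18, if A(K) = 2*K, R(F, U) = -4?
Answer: -2332/9 ≈ -259.11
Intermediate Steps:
d(W, o) = 5/6 (d(W, o) = -2*5/(3*(-4)) = -10*(-1)/(3*4) = -1/3*(-5/2) = 5/6)
u(z) = (-3 + z)*(5/6 + z)/3 (u(z) = ((z + 5/6)*(z - 3))/3 = ((5/6 + z)*(-3 + z))/3 = ((-3 + z)*(5/6 + z))/3 = (-3 + z)*(5/6 + z)/3)
u(-2)*(-124) - 18 = (-5/6 - 13/18*(-2) + (1/3)*(-2)**2)*(-124) - 18 = (-5/6 + 13/9 + (1/3)*4)*(-124) - 18 = (-5/6 + 13/9 + 4/3)*(-124) - 18 = (35/18)*(-124) - 18 = -2170/9 - 18 = -2332/9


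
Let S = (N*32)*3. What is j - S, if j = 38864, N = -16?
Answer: 40400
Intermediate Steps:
S = -1536 (S = -16*32*3 = -512*3 = -1536)
j - S = 38864 - 1*(-1536) = 38864 + 1536 = 40400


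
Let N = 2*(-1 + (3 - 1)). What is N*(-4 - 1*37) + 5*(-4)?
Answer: -102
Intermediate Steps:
N = 2 (N = 2*(-1 + 2) = 2*1 = 2)
N*(-4 - 1*37) + 5*(-4) = 2*(-4 - 1*37) + 5*(-4) = 2*(-4 - 37) - 20 = 2*(-41) - 20 = -82 - 20 = -102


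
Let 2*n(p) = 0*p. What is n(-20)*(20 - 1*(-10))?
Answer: 0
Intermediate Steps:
n(p) = 0 (n(p) = (0*p)/2 = (½)*0 = 0)
n(-20)*(20 - 1*(-10)) = 0*(20 - 1*(-10)) = 0*(20 + 10) = 0*30 = 0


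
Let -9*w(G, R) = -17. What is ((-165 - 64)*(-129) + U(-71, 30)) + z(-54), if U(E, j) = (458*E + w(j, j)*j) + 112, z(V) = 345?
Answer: -7390/3 ≈ -2463.3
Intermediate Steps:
w(G, R) = 17/9 (w(G, R) = -⅑*(-17) = 17/9)
U(E, j) = 112 + 458*E + 17*j/9 (U(E, j) = (458*E + 17*j/9) + 112 = 112 + 458*E + 17*j/9)
((-165 - 64)*(-129) + U(-71, 30)) + z(-54) = ((-165 - 64)*(-129) + (112 + 458*(-71) + (17/9)*30)) + 345 = (-229*(-129) + (112 - 32518 + 170/3)) + 345 = (29541 - 97048/3) + 345 = -8425/3 + 345 = -7390/3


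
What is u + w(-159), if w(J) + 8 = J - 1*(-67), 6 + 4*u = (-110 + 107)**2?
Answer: -397/4 ≈ -99.250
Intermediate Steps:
u = 3/4 (u = -3/2 + (-110 + 107)**2/4 = -3/2 + (1/4)*(-3)**2 = -3/2 + (1/4)*9 = -3/2 + 9/4 = 3/4 ≈ 0.75000)
w(J) = 59 + J (w(J) = -8 + (J - 1*(-67)) = -8 + (J + 67) = -8 + (67 + J) = 59 + J)
u + w(-159) = 3/4 + (59 - 159) = 3/4 - 100 = -397/4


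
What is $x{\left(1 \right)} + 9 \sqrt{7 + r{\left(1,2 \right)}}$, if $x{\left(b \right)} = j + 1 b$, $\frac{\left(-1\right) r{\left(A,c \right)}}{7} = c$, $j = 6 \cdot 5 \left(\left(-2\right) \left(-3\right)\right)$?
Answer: $181 + 9 i \sqrt{7} \approx 181.0 + 23.812 i$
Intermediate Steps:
$j = 180$ ($j = 30 \cdot 6 = 180$)
$r{\left(A,c \right)} = - 7 c$
$x{\left(b \right)} = 180 + b$ ($x{\left(b \right)} = 180 + 1 b = 180 + b$)
$x{\left(1 \right)} + 9 \sqrt{7 + r{\left(1,2 \right)}} = \left(180 + 1\right) + 9 \sqrt{7 - 14} = 181 + 9 \sqrt{7 - 14} = 181 + 9 \sqrt{-7} = 181 + 9 i \sqrt{7}$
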